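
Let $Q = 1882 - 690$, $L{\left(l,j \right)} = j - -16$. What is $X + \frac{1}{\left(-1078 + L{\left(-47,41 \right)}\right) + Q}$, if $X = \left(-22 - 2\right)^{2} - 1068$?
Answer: $- \frac{84131}{171} \approx -491.99$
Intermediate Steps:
$L{\left(l,j \right)} = 16 + j$ ($L{\left(l,j \right)} = j + 16 = 16 + j$)
$Q = 1192$
$X = -492$ ($X = \left(-24\right)^{2} - 1068 = 576 - 1068 = -492$)
$X + \frac{1}{\left(-1078 + L{\left(-47,41 \right)}\right) + Q} = -492 + \frac{1}{\left(-1078 + \left(16 + 41\right)\right) + 1192} = -492 + \frac{1}{\left(-1078 + 57\right) + 1192} = -492 + \frac{1}{-1021 + 1192} = -492 + \frac{1}{171} = - \frac{84131}{171}$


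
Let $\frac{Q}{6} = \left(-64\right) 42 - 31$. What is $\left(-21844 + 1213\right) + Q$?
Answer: $-36945$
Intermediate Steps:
$Q = -16314$ ($Q = 6 \left(\left(-64\right) 42 - 31\right) = 6 \left(-2688 - 31\right) = 6 \left(-2719\right) = -16314$)
$\left(-21844 + 1213\right) + Q = \left(-21844 + 1213\right) - 16314 = -20631 - 16314 = -36945$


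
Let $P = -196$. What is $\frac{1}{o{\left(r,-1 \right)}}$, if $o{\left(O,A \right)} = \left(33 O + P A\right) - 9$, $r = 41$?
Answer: $\frac{1}{1540} \approx 0.00064935$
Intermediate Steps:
$o{\left(O,A \right)} = -9 - 196 A + 33 O$ ($o{\left(O,A \right)} = \left(33 O - 196 A\right) - 9 = \left(- 196 A + 33 O\right) - 9 = -9 - 196 A + 33 O$)
$\frac{1}{o{\left(r,-1 \right)}} = \frac{1}{-9 - -196 + 33 \cdot 41} = \frac{1}{-9 + 196 + 1353} = \frac{1}{1540}$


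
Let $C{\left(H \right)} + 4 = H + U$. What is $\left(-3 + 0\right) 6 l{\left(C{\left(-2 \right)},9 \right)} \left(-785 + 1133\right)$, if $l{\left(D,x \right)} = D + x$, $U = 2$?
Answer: $-31320$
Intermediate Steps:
$C{\left(H \right)} = -2 + H$ ($C{\left(H \right)} = -4 + \left(H + 2\right) = -4 + \left(2 + H\right) = -2 + H$)
$\left(-3 + 0\right) 6 l{\left(C{\left(-2 \right)},9 \right)} \left(-785 + 1133\right) = \left(-3 + 0\right) 6 \left(\left(-2 - 2\right) + 9\right) \left(-785 + 1133\right) = \left(-3\right) 6 \left(-4 + 9\right) 348 = \left(-18\right) 5 \cdot 348 = \left(-90\right) 348 = -31320$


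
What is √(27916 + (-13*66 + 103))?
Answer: √27161 ≈ 164.81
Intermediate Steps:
√(27916 + (-13*66 + 103)) = √(27916 + (-858 + 103)) = √(27916 - 755) = √27161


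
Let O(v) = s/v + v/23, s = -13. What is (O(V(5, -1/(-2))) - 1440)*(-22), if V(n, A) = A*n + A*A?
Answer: 1461943/46 ≈ 31781.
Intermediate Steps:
V(n, A) = A² + A*n (V(n, A) = A*n + A² = A² + A*n)
O(v) = -13/v + v/23
(O(V(5, -1/(-2))) - 1440)*(-22) = ((-13*2/(-1/(-2) + 5) + ((-1/(-2))*(-1/(-2) + 5))/23) - 1440)*(-22) = ((-13*2/(-1*(-½) + 5) + ((-1*(-½))*(-1*(-½) + 5))/23) - 1440)*(-22) = ((-13*2/(½ + 5) + ((½ + 5)/2)/23) - 1440)*(-22) = ((-13/((½)*(11/2)) + ((½)*(11/2))/23) - 1440)*(-22) = ((-13/11/4 + (1/23)*(11/4)) - 1440)*(-22) = ((-13*4/11 + 11/92) - 1440)*(-22) = ((-52/11 + 11/92) - 1440)*(-22) = (-4663/1012 - 1440)*(-22) = -1461943/1012*(-22) = 1461943/46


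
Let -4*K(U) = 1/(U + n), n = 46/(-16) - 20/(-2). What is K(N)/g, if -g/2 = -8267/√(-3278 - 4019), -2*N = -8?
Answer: -I*√7297/735763 ≈ -0.0001161*I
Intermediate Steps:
N = 4 (N = -½*(-8) = 4)
n = 57/8 (n = 46*(-1/16) - 20*(-½) = -23/8 + 10 = 57/8 ≈ 7.1250)
K(U) = -1/(4*(57/8 + U)) (K(U) = -1/(4*(U + 57/8)) = -1/(4*(57/8 + U)))
g = -16534*I*√7297/7297 (g = -(-16534)/(√(-3278 - 4019)) = -(-16534)/(√(-7297)) = -(-16534)/(I*√7297) = -(-16534)*(-I*√7297/7297) = -16534*I*√7297/7297 ≈ -193.56*I)
K(N)/g = (-2/(57 + 8*4))/((-16534*I*√7297/7297)) = (-2/(57 + 32))*(I*√7297/16534) = (-2/89)*(I*√7297/16534) = (-2*1/89)*(I*√7297/16534) = -I*√7297/735763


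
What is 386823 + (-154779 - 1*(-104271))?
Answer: 336315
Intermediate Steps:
386823 + (-154779 - 1*(-104271)) = 386823 + (-154779 + 104271) = 386823 - 50508 = 336315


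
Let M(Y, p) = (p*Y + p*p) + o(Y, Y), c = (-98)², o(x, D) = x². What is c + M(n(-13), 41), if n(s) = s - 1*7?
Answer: 10865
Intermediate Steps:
n(s) = -7 + s (n(s) = s - 7 = -7 + s)
c = 9604
M(Y, p) = Y² + p² + Y*p (M(Y, p) = (p*Y + p*p) + Y² = (Y*p + p²) + Y² = (p² + Y*p) + Y² = Y² + p² + Y*p)
c + M(n(-13), 41) = 9604 + ((-7 - 13)² + 41² + (-7 - 13)*41) = 9604 + ((-20)² + 1681 - 20*41) = 9604 + (400 + 1681 - 820) = 9604 + 1261 = 10865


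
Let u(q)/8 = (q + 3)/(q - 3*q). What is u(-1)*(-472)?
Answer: -3776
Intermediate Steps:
u(q) = -4*(3 + q)/q (u(q) = 8*((q + 3)/(q - 3*q)) = 8*((3 + q)/((-2*q))) = 8*((3 + q)*(-1/(2*q))) = 8*(-(3 + q)/(2*q)) = -4*(3 + q)/q)
u(-1)*(-472) = (-4 - 12/(-1))*(-472) = (-4 - 12*(-1))*(-472) = (-4 + 12)*(-472) = 8*(-472) = -3776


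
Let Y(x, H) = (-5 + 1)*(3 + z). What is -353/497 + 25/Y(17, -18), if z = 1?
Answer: -18073/7952 ≈ -2.2728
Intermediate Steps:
Y(x, H) = -16 (Y(x, H) = (-5 + 1)*(3 + 1) = -4*4 = -16)
-353/497 + 25/Y(17, -18) = -353/497 + 25/(-16) = -353*1/497 + 25*(-1/16) = -353/497 - 25/16 = -18073/7952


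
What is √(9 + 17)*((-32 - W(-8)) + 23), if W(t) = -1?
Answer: -8*√26 ≈ -40.792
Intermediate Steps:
√(9 + 17)*((-32 - W(-8)) + 23) = √(9 + 17)*((-32 - 1*(-1)) + 23) = √26*((-32 + 1) + 23) = √26*(-31 + 23) = √26*(-8) = -8*√26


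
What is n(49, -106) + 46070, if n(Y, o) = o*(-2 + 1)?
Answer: 46176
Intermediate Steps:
n(Y, o) = -o (n(Y, o) = o*(-1) = -o)
n(49, -106) + 46070 = -1*(-106) + 46070 = 106 + 46070 = 46176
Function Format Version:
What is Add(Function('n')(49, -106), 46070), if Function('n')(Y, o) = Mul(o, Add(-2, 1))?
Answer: 46176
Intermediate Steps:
Function('n')(Y, o) = Mul(-1, o) (Function('n')(Y, o) = Mul(o, -1) = Mul(-1, o))
Add(Function('n')(49, -106), 46070) = Add(Mul(-1, -106), 46070) = Add(106, 46070) = 46176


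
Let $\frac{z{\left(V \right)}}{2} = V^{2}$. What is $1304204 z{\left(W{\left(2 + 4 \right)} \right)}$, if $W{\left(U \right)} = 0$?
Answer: $0$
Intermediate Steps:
$z{\left(V \right)} = 2 V^{2}$
$1304204 z{\left(W{\left(2 + 4 \right)} \right)} = 1304204 \cdot 2 \cdot 0^{2} = 1304204 \cdot 2 \cdot 0 = 1304204 \cdot 0 = 0$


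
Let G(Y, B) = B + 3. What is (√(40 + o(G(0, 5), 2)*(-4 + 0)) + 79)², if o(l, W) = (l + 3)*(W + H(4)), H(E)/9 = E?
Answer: 4609 + 632*I*√102 ≈ 4609.0 + 6382.9*I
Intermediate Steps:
G(Y, B) = 3 + B
H(E) = 9*E
o(l, W) = (3 + l)*(36 + W) (o(l, W) = (l + 3)*(W + 9*4) = (3 + l)*(W + 36) = (3 + l)*(36 + W))
(√(40 + o(G(0, 5), 2)*(-4 + 0)) + 79)² = (√(40 + (108 + 3*2 + 36*(3 + 5) + 2*(3 + 5))*(-4 + 0)) + 79)² = (√(40 + (108 + 6 + 36*8 + 2*8)*(-4)) + 79)² = (√(40 + (108 + 6 + 288 + 16)*(-4)) + 79)² = (√(40 + 418*(-4)) + 79)² = (√(40 - 1672) + 79)² = (√(-1632) + 79)² = (4*I*√102 + 79)² = (79 + 4*I*√102)²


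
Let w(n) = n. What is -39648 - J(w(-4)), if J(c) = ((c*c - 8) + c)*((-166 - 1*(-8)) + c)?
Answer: -39000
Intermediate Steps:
J(c) = (-158 + c)*(-8 + c + c²) (J(c) = ((c² - 8) + c)*((-166 + 8) + c) = ((-8 + c²) + c)*(-158 + c) = (-8 + c + c²)*(-158 + c) = (-158 + c)*(-8 + c + c²))
-39648 - J(w(-4)) = -39648 - (1264 + (-4)³ - 166*(-4) - 157*(-4)²) = -39648 - (1264 - 64 + 664 - 157*16) = -39648 - (1264 - 64 + 664 - 2512) = -39648 - 1*(-648) = -39648 + 648 = -39000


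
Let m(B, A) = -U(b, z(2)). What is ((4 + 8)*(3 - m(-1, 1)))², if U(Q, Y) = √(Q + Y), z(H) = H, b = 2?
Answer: 3600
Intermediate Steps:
m(B, A) = -2 (m(B, A) = -√(2 + 2) = -√4 = -1*2 = -2)
((4 + 8)*(3 - m(-1, 1)))² = ((4 + 8)*(3 - 1*(-2)))² = (12*(3 + 2))² = (12*5)² = 60² = 3600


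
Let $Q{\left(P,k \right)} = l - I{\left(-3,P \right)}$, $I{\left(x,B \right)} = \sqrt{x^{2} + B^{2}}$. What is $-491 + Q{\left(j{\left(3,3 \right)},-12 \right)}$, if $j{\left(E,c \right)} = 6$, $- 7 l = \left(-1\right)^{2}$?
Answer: $- \frac{3438}{7} - 3 \sqrt{5} \approx -497.85$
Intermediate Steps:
$l = - \frac{1}{7}$ ($l = - \frac{\left(-1\right)^{2}}{7} = \left(- \frac{1}{7}\right) 1 = - \frac{1}{7} \approx -0.14286$)
$I{\left(x,B \right)} = \sqrt{B^{2} + x^{2}}$
$Q{\left(P,k \right)} = - \frac{1}{7} - \sqrt{9 + P^{2}}$ ($Q{\left(P,k \right)} = - \frac{1}{7} - \sqrt{P^{2} + \left(-3\right)^{2}} = - \frac{1}{7} - \sqrt{P^{2} + 9} = - \frac{1}{7} - \sqrt{9 + P^{2}}$)
$-491 + Q{\left(j{\left(3,3 \right)},-12 \right)} = -491 - \left(\frac{1}{7} + \sqrt{9 + 6^{2}}\right) = -491 - \left(\frac{1}{7} + \sqrt{9 + 36}\right) = -491 - \left(\frac{1}{7} + \sqrt{45}\right) = -491 - \left(\frac{1}{7} + 3 \sqrt{5}\right) = - \frac{3438}{7} - 3 \sqrt{5}$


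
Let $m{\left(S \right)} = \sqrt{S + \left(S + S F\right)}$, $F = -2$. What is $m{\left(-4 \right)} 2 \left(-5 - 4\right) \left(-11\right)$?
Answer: $0$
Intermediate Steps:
$m{\left(S \right)} = 0$ ($m{\left(S \right)} = \sqrt{S + \left(S + S \left(-2\right)\right)} = \sqrt{S + \left(S - 2 S\right)} = \sqrt{S - S} = \sqrt{0} = 0$)
$m{\left(-4 \right)} 2 \left(-5 - 4\right) \left(-11\right) = 0 \cdot 2 \left(-5 - 4\right) \left(-11\right) = 0 \cdot 2 \left(-9\right) \left(-11\right) = 0 \left(-18\right) \left(-11\right) = 0 \left(-11\right) = 0$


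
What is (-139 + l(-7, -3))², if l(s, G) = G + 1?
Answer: 19881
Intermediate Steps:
l(s, G) = 1 + G
(-139 + l(-7, -3))² = (-139 + (1 - 3))² = (-139 - 2)² = (-141)² = 19881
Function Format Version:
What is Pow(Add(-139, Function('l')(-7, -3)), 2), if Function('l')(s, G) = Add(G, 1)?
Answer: 19881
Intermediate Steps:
Function('l')(s, G) = Add(1, G)
Pow(Add(-139, Function('l')(-7, -3)), 2) = Pow(Add(-139, Add(1, -3)), 2) = Pow(Add(-139, -2), 2) = Pow(-141, 2) = 19881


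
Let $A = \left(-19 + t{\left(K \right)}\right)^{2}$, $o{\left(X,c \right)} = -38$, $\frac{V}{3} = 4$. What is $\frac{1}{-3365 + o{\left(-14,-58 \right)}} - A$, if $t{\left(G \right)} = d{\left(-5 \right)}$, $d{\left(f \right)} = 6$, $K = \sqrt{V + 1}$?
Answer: $- \frac{575108}{3403} \approx -169.0$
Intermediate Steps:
$V = 12$ ($V = 3 \cdot 4 = 12$)
$K = \sqrt{13}$ ($K = \sqrt{12 + 1} = \sqrt{13} \approx 3.6056$)
$t{\left(G \right)} = 6$
$A = 169$ ($A = \left(-19 + 6\right)^{2} = \left(-13\right)^{2} = 169$)
$\frac{1}{-3365 + o{\left(-14,-58 \right)}} - A = \frac{1}{-3365 - 38} - 169 = \frac{1}{-3403} - 169 = - \frac{1}{3403} - 169 = - \frac{575108}{3403}$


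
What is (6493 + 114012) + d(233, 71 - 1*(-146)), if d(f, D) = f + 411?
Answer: 121149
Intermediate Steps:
d(f, D) = 411 + f
(6493 + 114012) + d(233, 71 - 1*(-146)) = (6493 + 114012) + (411 + 233) = 120505 + 644 = 121149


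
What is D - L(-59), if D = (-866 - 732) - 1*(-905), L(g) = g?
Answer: -634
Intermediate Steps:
D = -693 (D = -1598 + 905 = -693)
D - L(-59) = -693 - 1*(-59) = -693 + 59 = -634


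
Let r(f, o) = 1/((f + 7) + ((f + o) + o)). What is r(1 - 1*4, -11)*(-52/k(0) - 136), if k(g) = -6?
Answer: 382/63 ≈ 6.0635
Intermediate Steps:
r(f, o) = 1/(7 + 2*f + 2*o) (r(f, o) = 1/((7 + f) + (f + 2*o)) = 1/(7 + 2*f + 2*o))
r(1 - 1*4, -11)*(-52/k(0) - 136) = (-52/(-6) - 136)/(7 + 2*(1 - 1*4) + 2*(-11)) = (-52*(-⅙) - 136)/(7 + 2*(1 - 4) - 22) = (26/3 - 136)/(7 + 2*(-3) - 22) = -382/3/(7 - 6 - 22) = -382/3/(-21) = -1/21*(-382/3) = 382/63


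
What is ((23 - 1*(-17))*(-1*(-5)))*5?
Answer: 1000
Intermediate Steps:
((23 - 1*(-17))*(-1*(-5)))*5 = ((23 + 17)*5)*5 = (40*5)*5 = 200*5 = 1000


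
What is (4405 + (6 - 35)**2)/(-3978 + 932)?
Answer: -2623/1523 ≈ -1.7223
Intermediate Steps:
(4405 + (6 - 35)**2)/(-3978 + 932) = (4405 + (-29)**2)/(-3046) = (4405 + 841)*(-1/3046) = 5246*(-1/3046) = -2623/1523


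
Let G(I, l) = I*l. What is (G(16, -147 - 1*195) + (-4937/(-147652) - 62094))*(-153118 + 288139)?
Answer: -1347003264076995/147652 ≈ -9.1228e+9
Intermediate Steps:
(G(16, -147 - 1*195) + (-4937/(-147652) - 62094))*(-153118 + 288139) = (16*(-147 - 1*195) + (-4937/(-147652) - 62094))*(-153118 + 288139) = (16*(-147 - 195) + (-4937*(-1/147652) - 62094))*135021 = (16*(-342) + (4937/147652 - 62094))*135021 = (-5472 - 9168298351/147652)*135021 = -9976250095/147652*135021 = -1347003264076995/147652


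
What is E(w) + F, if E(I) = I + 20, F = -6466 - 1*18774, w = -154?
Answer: -25374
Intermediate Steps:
F = -25240 (F = -6466 - 18774 = -25240)
E(I) = 20 + I
E(w) + F = (20 - 154) - 25240 = -134 - 25240 = -25374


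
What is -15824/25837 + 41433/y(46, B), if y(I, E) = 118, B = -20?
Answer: 1068637189/3048766 ≈ 350.51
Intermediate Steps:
-15824/25837 + 41433/y(46, B) = -15824/25837 + 41433/118 = 1068637189/3048766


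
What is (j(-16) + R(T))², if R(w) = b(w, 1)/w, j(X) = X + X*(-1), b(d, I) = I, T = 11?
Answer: 1/121 ≈ 0.0082645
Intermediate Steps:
j(X) = 0 (j(X) = X - X = 0)
R(w) = 1/w
(j(-16) + R(T))² = (0 + 1/11)² = (1/11)² = 1/121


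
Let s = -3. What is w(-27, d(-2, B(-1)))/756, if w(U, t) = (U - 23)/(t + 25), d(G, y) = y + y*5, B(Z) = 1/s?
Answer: -25/8694 ≈ -0.0028755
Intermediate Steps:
B(Z) = -⅓ (B(Z) = 1/(-3) = -⅓)
d(G, y) = 6*y (d(G, y) = y + 5*y = 6*y)
w(U, t) = (-23 + U)/(25 + t)
w(-27, d(-2, B(-1)))/756 = ((-23 - 27)/(25 + 6*(-⅓)))/756 = (-50/(25 - 2))*(1/756) = (-50/23)*(1/756) = ((1/23)*(-50))*(1/756) = -50/23*1/756 = -25/8694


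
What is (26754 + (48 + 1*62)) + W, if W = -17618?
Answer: 9246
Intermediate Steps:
(26754 + (48 + 1*62)) + W = (26754 + (48 + 1*62)) - 17618 = (26754 + (48 + 62)) - 17618 = (26754 + 110) - 17618 = 26864 - 17618 = 9246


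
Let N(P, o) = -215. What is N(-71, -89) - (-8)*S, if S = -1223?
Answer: -9999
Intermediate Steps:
N(-71, -89) - (-8)*S = -215 - (-8)*(-1223) = -215 - 1*9784 = -215 - 9784 = -9999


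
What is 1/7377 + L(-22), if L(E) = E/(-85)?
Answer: 162379/627045 ≈ 0.25896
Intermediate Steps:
L(E) = -E/85 (L(E) = E*(-1/85) = -E/85)
1/7377 + L(-22) = 1/7377 - 1/85*(-22) = 1/7377 + 22/85 = 162379/627045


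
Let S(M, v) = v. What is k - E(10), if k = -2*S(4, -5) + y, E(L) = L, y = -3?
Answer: -3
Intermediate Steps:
k = 7 (k = -2*(-5) - 3 = 10 - 3 = 7)
k - E(10) = 7 - 1*10 = 7 - 10 = -3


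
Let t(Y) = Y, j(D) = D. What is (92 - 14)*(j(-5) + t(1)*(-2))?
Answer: -546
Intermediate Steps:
(92 - 14)*(j(-5) + t(1)*(-2)) = (92 - 14)*(-5 + 1*(-2)) = 78*(-5 - 2) = 78*(-7) = -546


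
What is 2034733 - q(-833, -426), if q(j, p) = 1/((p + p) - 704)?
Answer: 3166044549/1556 ≈ 2.0347e+6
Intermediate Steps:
q(j, p) = 1/(-704 + 2*p) (q(j, p) = 1/(2*p - 704) = 1/(-704 + 2*p))
2034733 - q(-833, -426) = 2034733 - 1/(2*(-352 - 426)) = 2034733 - 1/(2*(-778)) = 2034733 - (-1)/(2*778) = 2034733 - 1*(-1/1556) = 2034733 + 1/1556 = 3166044549/1556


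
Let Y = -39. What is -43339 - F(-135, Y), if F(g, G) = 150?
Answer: -43489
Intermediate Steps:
-43339 - F(-135, Y) = -43339 - 1*150 = -43339 - 150 = -43489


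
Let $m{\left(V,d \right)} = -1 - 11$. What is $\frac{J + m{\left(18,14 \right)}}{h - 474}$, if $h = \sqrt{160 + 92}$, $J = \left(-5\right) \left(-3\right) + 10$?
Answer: $- \frac{1027}{37404} - \frac{13 \sqrt{7}}{37404} \approx -0.028377$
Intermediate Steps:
$m{\left(V,d \right)} = -12$ ($m{\left(V,d \right)} = -1 - 11 = -12$)
$J = 25$ ($J = 15 + 10 = 25$)
$h = 6 \sqrt{7}$ ($h = \sqrt{252} = 6 \sqrt{7} \approx 15.875$)
$\frac{J + m{\left(18,14 \right)}}{h - 474} = \frac{25 - 12}{6 \sqrt{7} - 474} = \frac{13}{-474 + 6 \sqrt{7}}$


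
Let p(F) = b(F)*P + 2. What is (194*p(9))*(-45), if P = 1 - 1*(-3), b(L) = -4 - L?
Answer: 436500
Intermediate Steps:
P = 4 (P = 1 + 3 = 4)
p(F) = -14 - 4*F (p(F) = (-4 - F)*4 + 2 = (-16 - 4*F) + 2 = -14 - 4*F)
(194*p(9))*(-45) = (194*(-14 - 4*9))*(-45) = (194*(-14 - 36))*(-45) = (194*(-50))*(-45) = -9700*(-45) = 436500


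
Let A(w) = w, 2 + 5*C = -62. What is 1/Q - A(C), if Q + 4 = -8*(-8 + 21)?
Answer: 6907/540 ≈ 12.791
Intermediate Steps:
C = -64/5 (C = -2/5 + (1/5)*(-62) = -2/5 - 62/5 = -64/5 ≈ -12.800)
Q = -108 (Q = -4 - 8*(-8 + 21) = -4 - 8*13 = -4 - 104 = -108)
1/Q - A(C) = 1/(-108) - 1*(-64/5) = -1/108 + 64/5 = 6907/540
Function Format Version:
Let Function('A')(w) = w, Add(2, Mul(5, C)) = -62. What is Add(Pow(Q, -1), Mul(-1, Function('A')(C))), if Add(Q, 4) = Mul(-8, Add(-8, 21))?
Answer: Rational(6907, 540) ≈ 12.791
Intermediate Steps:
C = Rational(-64, 5) (C = Add(Rational(-2, 5), Mul(Rational(1, 5), -62)) = Add(Rational(-2, 5), Rational(-62, 5)) = Rational(-64, 5) ≈ -12.800)
Q = -108 (Q = Add(-4, Mul(-8, Add(-8, 21))) = Add(-4, Mul(-8, 13)) = Add(-4, -104) = -108)
Add(Pow(Q, -1), Mul(-1, Function('A')(C))) = Add(Pow(-108, -1), Mul(-1, Rational(-64, 5))) = Add(Rational(-1, 108), Rational(64, 5)) = Rational(6907, 540)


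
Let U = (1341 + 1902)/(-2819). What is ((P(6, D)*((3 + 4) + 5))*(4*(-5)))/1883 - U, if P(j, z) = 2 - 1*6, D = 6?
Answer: 8812809/5308177 ≈ 1.6602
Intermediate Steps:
P(j, z) = -4 (P(j, z) = 2 - 6 = -4)
U = -3243/2819 (U = 3243*(-1/2819) = -3243/2819 ≈ -1.1504)
((P(6, D)*((3 + 4) + 5))*(4*(-5)))/1883 - U = ((-4*((3 + 4) + 5))*(4*(-5)))/1883 - 1*(-3243/2819) = (-4*(7 + 5)*(-20))*(1/1883) + 3243/2819 = (-4*12*(-20))*(1/1883) + 3243/2819 = -48*(-20)*(1/1883) + 3243/2819 = 960*(1/1883) + 3243/2819 = 960/1883 + 3243/2819 = 8812809/5308177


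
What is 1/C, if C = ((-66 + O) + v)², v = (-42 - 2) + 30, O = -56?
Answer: 1/18496 ≈ 5.4066e-5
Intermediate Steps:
v = -14 (v = -44 + 30 = -14)
C = 18496 (C = ((-66 - 56) - 14)² = (-122 - 14)² = (-136)² = 18496)
1/C = 1/18496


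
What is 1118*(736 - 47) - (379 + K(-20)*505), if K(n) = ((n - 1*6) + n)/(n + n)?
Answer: 3077369/4 ≈ 7.6934e+5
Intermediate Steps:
K(n) = (-6 + 2*n)/(2*n) (K(n) = ((n - 6) + n)/((2*n)) = ((-6 + n) + n)*(1/(2*n)) = (-6 + 2*n)*(1/(2*n)) = (-6 + 2*n)/(2*n))
1118*(736 - 47) - (379 + K(-20)*505) = 1118*(736 - 47) - (379 + ((-3 - 20)/(-20))*505) = 1118*689 - (379 - 1/20*(-23)*505) = 770302 - (379 + (23/20)*505) = 770302 - (379 + 2323/4) = 770302 - 1*3839/4 = 770302 - 3839/4 = 3077369/4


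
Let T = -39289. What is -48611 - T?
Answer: -9322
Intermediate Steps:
-48611 - T = -48611 - 1*(-39289) = -48611 + 39289 = -9322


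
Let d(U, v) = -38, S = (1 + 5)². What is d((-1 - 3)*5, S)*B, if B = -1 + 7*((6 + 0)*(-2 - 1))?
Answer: 4826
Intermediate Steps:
B = -127 (B = -1 + 7*(6*(-3)) = -1 + 7*(-18) = -1 - 126 = -127)
S = 36 (S = 6² = 36)
d((-1 - 3)*5, S)*B = -38*(-127) = 4826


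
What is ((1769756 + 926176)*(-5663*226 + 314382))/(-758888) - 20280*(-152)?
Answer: 617765189784/94861 ≈ 6.5123e+6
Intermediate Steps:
((1769756 + 926176)*(-5663*226 + 314382))/(-758888) - 20280*(-152) = (2695932*(-1279838 + 314382))*(-1/758888) - 1*(-3082560) = (2695932*(-965456))*(-1/758888) + 3082560 = -2602803724992*(-1/758888) + 3082560 = 325350465624/94861 + 3082560 = 617765189784/94861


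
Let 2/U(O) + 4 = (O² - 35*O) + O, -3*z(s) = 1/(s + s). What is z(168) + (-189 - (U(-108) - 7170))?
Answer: 26972234047/3863664 ≈ 6981.0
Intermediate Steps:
z(s) = -1/(6*s) (z(s) = -1/(3*(s + s)) = -1/(2*s)/3 = -1/(6*s))
U(O) = 2/(-4 + O² - 34*O) (U(O) = 2/(-4 + ((O² - 35*O) + O)) = 2/(-4 + (O² - 34*O)) = 2/(-4 + O² - 34*O))
z(168) + (-189 - (U(-108) - 7170)) = -⅙/168 + (-189 - (2/(-4 + (-108)² - 34*(-108)) - 7170)) = -⅙*1/168 + (-189 - (2/(-4 + 11664 + 3672) - 7170)) = -1/1008 + (-189 - (2/15332 - 7170)) = -1/1008 + (-189 - (2*(1/15332) - 7170)) = -1/1008 + (-189 - (1/7666 - 7170)) = -1/1008 + (-189 - 1*(-54965219/7666)) = -1/1008 + (-189 + 54965219/7666) = -1/1008 + 53516345/7666 = 26972234047/3863664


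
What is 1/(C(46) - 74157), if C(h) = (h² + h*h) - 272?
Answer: -1/70197 ≈ -1.4246e-5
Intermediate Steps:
C(h) = -272 + 2*h² (C(h) = (h² + h²) - 272 = 2*h² - 272 = -272 + 2*h²)
1/(C(46) - 74157) = 1/((-272 + 2*46²) - 74157) = 1/((-272 + 2*2116) - 74157) = 1/((-272 + 4232) - 74157) = 1/(3960 - 74157) = 1/(-70197) = -1/70197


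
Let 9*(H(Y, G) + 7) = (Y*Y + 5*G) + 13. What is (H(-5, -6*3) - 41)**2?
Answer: 234256/81 ≈ 2892.1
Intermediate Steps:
H(Y, G) = -50/9 + Y**2/9 + 5*G/9 (H(Y, G) = -7 + ((Y*Y + 5*G) + 13)/9 = -7 + ((Y**2 + 5*G) + 13)/9 = -7 + (13 + Y**2 + 5*G)/9 = -7 + (13/9 + Y**2/9 + 5*G/9) = -50/9 + Y**2/9 + 5*G/9)
(H(-5, -6*3) - 41)**2 = ((-50/9 + (1/9)*(-5)**2 + 5*(-6*3)/9) - 41)**2 = ((-50/9 + (1/9)*25 + (5/9)*(-18)) - 41)**2 = ((-50/9 + 25/9 - 10) - 41)**2 = (-115/9 - 41)**2 = (-484/9)**2 = 234256/81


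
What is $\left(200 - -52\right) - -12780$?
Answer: $13032$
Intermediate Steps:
$\left(200 - -52\right) - -12780 = \left(200 + 52\right) + 12780 = 252 + 12780 = 13032$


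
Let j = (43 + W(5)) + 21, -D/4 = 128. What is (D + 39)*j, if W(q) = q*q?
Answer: -42097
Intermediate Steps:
D = -512 (D = -4*128 = -512)
W(q) = q**2
j = 89 (j = (43 + 5**2) + 21 = (43 + 25) + 21 = 68 + 21 = 89)
(D + 39)*j = (-512 + 39)*89 = -473*89 = -42097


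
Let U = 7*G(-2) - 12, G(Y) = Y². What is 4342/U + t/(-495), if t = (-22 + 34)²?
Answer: 119277/440 ≈ 271.08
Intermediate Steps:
t = 144 (t = 12² = 144)
U = 16 (U = 7*(-2)² - 12 = 7*4 - 12 = 28 - 12 = 16)
4342/U + t/(-495) = 4342/16 + 144/(-495) = 4342*(1/16) + 144*(-1/495) = 2171/8 - 16/55 = 119277/440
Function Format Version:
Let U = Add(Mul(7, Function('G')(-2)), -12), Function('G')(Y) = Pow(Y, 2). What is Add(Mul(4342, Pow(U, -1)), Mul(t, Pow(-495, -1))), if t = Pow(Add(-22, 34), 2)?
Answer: Rational(119277, 440) ≈ 271.08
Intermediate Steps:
t = 144 (t = Pow(12, 2) = 144)
U = 16 (U = Add(Mul(7, Pow(-2, 2)), -12) = Add(Mul(7, 4), -12) = Add(28, -12) = 16)
Add(Mul(4342, Pow(U, -1)), Mul(t, Pow(-495, -1))) = Add(Mul(4342, Pow(16, -1)), Mul(144, Pow(-495, -1))) = Add(Mul(4342, Rational(1, 16)), Mul(144, Rational(-1, 495))) = Add(Rational(2171, 8), Rational(-16, 55)) = Rational(119277, 440)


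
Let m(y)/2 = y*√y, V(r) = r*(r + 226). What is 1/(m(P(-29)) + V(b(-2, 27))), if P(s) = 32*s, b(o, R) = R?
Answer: 6831/3243377569 + 7424*I*√58/3243377569 ≈ 2.1061e-6 + 1.7432e-5*I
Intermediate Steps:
V(r) = r*(226 + r)
m(y) = 2*y^(3/2) (m(y) = 2*(y*√y) = 2*y^(3/2))
1/(m(P(-29)) + V(b(-2, 27))) = 1/(2*(32*(-29))^(3/2) + 27*(226 + 27)) = 1/(2*(-928)^(3/2) + 27*253) = 1/(2*(-3712*I*√58) + 6831) = 1/(-7424*I*√58 + 6831) = 1/(6831 - 7424*I*√58)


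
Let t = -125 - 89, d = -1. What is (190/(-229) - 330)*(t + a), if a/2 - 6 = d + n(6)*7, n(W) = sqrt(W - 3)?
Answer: 15455040/229 - 1060640*sqrt(3)/229 ≈ 59467.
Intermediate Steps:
n(W) = sqrt(-3 + W)
a = 10 + 14*sqrt(3) (a = 12 + 2*(-1 + sqrt(-3 + 6)*7) = 12 + 2*(-1 + sqrt(3)*7) = 12 + 2*(-1 + 7*sqrt(3)) = 12 + (-2 + 14*sqrt(3)) = 10 + 14*sqrt(3) ≈ 34.249)
t = -214
(190/(-229) - 330)*(t + a) = (190/(-229) - 330)*(-214 + (10 + 14*sqrt(3))) = (190*(-1/229) - 330)*(-204 + 14*sqrt(3)) = (-190/229 - 330)*(-204 + 14*sqrt(3)) = -75760*(-204 + 14*sqrt(3))/229 = 15455040/229 - 1060640*sqrt(3)/229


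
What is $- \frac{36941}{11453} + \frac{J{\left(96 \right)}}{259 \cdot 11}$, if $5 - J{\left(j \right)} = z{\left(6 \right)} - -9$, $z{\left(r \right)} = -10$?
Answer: $- \frac{105176191}{32629597} \approx -3.2233$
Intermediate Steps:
$J{\left(j \right)} = 6$ ($J{\left(j \right)} = 5 - \left(-10 - -9\right) = 5 - \left(-10 + 9\right) = 5 - -1 = 5 + 1 = 6$)
$- \frac{36941}{11453} + \frac{J{\left(96 \right)}}{259 \cdot 11} = - \frac{36941}{11453} + \frac{6}{259 \cdot 11} = \left(-36941\right) \frac{1}{11453} + \frac{6}{2849} = - \frac{36941}{11453} + 6 \cdot \frac{1}{2849} = - \frac{36941}{11453} + \frac{6}{2849} = - \frac{105176191}{32629597}$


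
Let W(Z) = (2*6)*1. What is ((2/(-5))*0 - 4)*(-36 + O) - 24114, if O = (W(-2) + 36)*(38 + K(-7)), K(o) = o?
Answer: -29922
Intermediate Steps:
W(Z) = 12 (W(Z) = 12*1 = 12)
O = 1488 (O = (12 + 36)*(38 - 7) = 48*31 = 1488)
((2/(-5))*0 - 4)*(-36 + O) - 24114 = ((2/(-5))*0 - 4)*(-36 + 1488) - 24114 = ((2*(-⅕))*0 - 4)*1452 - 24114 = (-⅖*0 - 4)*1452 - 24114 = (0 - 4)*1452 - 24114 = -4*1452 - 24114 = -5808 - 24114 = -29922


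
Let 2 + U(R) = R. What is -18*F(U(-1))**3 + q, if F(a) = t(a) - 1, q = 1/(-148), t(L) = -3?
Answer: 170495/148 ≈ 1152.0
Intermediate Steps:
q = -1/148 ≈ -0.0067568
U(R) = -2 + R
F(a) = -4 (F(a) = -3 - 1 = -4)
-18*F(U(-1))**3 + q = -18*(-4)**3 - 1/148 = -18*(-64) - 1/148 = 1152 - 1/148 = 170495/148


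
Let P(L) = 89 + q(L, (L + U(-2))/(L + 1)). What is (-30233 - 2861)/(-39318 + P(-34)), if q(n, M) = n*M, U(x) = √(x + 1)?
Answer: 1415050758726/1678872179525 + 37131468*I/1678872179525 ≈ 0.84286 + 2.2117e-5*I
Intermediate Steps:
U(x) = √(1 + x)
q(n, M) = M*n
P(L) = 89 + L*(I + L)/(1 + L) (P(L) = 89 + ((L + √(1 - 2))/(L + 1))*L = 89 + ((L + √(-1))/(1 + L))*L = 89 + ((L + I)/(1 + L))*L = 89 + ((I + L)/(1 + L))*L = 89 + L*(I + L)/(1 + L))
(-30233 - 2861)/(-39318 + P(-34)) = (-30233 - 2861)/(-39318 + (89 + 89*(-34) - 34*(I - 34))/(1 - 34)) = -33094/(-39318 + (89 - 3026 - 34*(-34 + I))/(-33)) = -33094/(-39318 - (89 - 3026 + (1156 - 34*I))/33) = -33094/(-39318 - (-1781 - 34*I)/33) = -33094/(-39318 + (1781/33 + 34*I/33)) = -33094*1089*(-1295713/33 - 34*I/33)/1678872179525 = -36039366*(-1295713/33 - 34*I/33)/1678872179525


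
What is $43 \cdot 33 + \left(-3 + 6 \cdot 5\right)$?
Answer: $1446$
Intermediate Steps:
$43 \cdot 33 + \left(-3 + 6 \cdot 5\right) = 1419 + \left(-3 + 30\right) = 1419 + 27 = 1446$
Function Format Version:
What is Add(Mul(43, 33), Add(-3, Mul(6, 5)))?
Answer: 1446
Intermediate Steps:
Add(Mul(43, 33), Add(-3, Mul(6, 5))) = Add(1419, Add(-3, 30)) = Add(1419, 27) = 1446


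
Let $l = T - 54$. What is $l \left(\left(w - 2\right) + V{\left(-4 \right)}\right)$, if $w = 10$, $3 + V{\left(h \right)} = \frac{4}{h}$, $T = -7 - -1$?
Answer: $-240$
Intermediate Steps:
$T = -6$ ($T = -7 + 1 = -6$)
$V{\left(h \right)} = -3 + \frac{4}{h}$
$l = -60$ ($l = -6 - 54 = -60$)
$l \left(\left(w - 2\right) + V{\left(-4 \right)}\right) = - 60 \left(\left(10 - 2\right) - \left(3 - \frac{4}{-4}\right)\right) = - 60 \left(8 + \left(-3 + 4 \left(- \frac{1}{4}\right)\right)\right) = - 60 \left(8 - 4\right) = \left(-60\right) 4 = -240$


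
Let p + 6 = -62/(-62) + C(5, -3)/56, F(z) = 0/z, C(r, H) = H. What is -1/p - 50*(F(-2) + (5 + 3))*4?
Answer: -452744/283 ≈ -1599.8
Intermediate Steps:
F(z) = 0
p = -283/56 (p = -6 + (-62/(-62) - 3/56) = -6 + (-62*(-1/62) - 3*1/56) = -6 + (1 - 3/56) = -6 + 53/56 = -283/56 ≈ -5.0536)
-1/p - 50*(F(-2) + (5 + 3))*4 = -1/(-283/56) - 50*(0 + (5 + 3))*4 = -1*(-56/283) - 50*(0 + 8)*4 = 56/283 - 400*4 = 56/283 - 50*32 = 56/283 - 1600 = -452744/283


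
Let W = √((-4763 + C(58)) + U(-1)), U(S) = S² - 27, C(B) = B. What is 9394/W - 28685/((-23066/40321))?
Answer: 1156607885/23066 - 9394*I*√4731/4731 ≈ 50143.0 - 136.58*I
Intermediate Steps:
U(S) = -27 + S²
W = I*√4731 (W = √((-4763 + 58) + (-27 + (-1)²)) = √(-4705 + (-27 + 1)) = √(-4705 - 26) = √(-4731) = I*√4731 ≈ 68.782*I)
9394/W - 28685/((-23066/40321)) = 9394/((I*√4731)) - 28685/((-23066/40321)) = 9394*(-I*√4731/4731) - 28685/((-23066*1/40321)) = -9394*I*√4731/4731 - 28685/(-23066/40321) = -9394*I*√4731/4731 - 28685*(-40321/23066) = -9394*I*√4731/4731 + 1156607885/23066 = 1156607885/23066 - 9394*I*√4731/4731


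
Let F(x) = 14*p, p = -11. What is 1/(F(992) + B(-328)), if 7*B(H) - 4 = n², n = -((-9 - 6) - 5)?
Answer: -7/674 ≈ -0.010386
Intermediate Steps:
n = 20 (n = -(-15 - 5) = -1*(-20) = 20)
F(x) = -154 (F(x) = 14*(-11) = -154)
B(H) = 404/7 (B(H) = 4/7 + (⅐)*20² = 4/7 + (⅐)*400 = 4/7 + 400/7 = 404/7)
1/(F(992) + B(-328)) = 1/(-154 + 404/7) = 1/(-674/7) = -7/674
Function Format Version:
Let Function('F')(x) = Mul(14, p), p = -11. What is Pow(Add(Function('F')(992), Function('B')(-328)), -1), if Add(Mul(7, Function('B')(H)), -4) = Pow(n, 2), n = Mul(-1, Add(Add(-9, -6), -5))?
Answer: Rational(-7, 674) ≈ -0.010386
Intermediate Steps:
n = 20 (n = Mul(-1, Add(-15, -5)) = Mul(-1, -20) = 20)
Function('F')(x) = -154 (Function('F')(x) = Mul(14, -11) = -154)
Function('B')(H) = Rational(404, 7) (Function('B')(H) = Add(Rational(4, 7), Mul(Rational(1, 7), Pow(20, 2))) = Add(Rational(4, 7), Mul(Rational(1, 7), 400)) = Add(Rational(4, 7), Rational(400, 7)) = Rational(404, 7))
Pow(Add(Function('F')(992), Function('B')(-328)), -1) = Pow(Add(-154, Rational(404, 7)), -1) = Pow(Rational(-674, 7), -1) = Rational(-7, 674)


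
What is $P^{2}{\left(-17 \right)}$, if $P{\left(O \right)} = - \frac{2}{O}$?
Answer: $\frac{4}{289} \approx 0.013841$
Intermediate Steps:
$P^{2}{\left(-17 \right)} = \left(- \frac{2}{-17}\right)^{2} = \left(\left(-2\right) \left(- \frac{1}{17}\right)\right)^{2} = \left(\frac{2}{17}\right)^{2} = \frac{4}{289}$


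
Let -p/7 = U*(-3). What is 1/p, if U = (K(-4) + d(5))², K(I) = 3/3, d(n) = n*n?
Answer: 1/14196 ≈ 7.0442e-5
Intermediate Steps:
d(n) = n²
K(I) = 1 (K(I) = 3*(⅓) = 1)
U = 676 (U = (1 + 5²)² = (1 + 25)² = 26² = 676)
p = 14196 (p = -4732*(-3) = -7*(-2028) = 14196)
1/p = 1/14196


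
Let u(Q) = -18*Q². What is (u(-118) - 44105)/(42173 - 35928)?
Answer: -294737/6245 ≈ -47.196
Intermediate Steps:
(u(-118) - 44105)/(42173 - 35928) = (-18*(-118)² - 44105)/(42173 - 35928) = (-18*13924 - 44105)/6245 = (-250632 - 44105)*(1/6245) = -294737*1/6245 = -294737/6245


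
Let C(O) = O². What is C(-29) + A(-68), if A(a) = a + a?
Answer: 705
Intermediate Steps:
A(a) = 2*a
C(-29) + A(-68) = (-29)² + 2*(-68) = 841 - 136 = 705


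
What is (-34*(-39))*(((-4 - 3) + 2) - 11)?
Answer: -21216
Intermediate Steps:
(-34*(-39))*(((-4 - 3) + 2) - 11) = 1326*((-7 + 2) - 11) = 1326*(-5 - 11) = 1326*(-16) = -21216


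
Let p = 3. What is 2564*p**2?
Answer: 23076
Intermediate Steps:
2564*p**2 = 2564*3**2 = 2564*9 = 23076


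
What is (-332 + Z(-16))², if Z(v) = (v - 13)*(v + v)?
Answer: 355216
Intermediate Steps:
Z(v) = 2*v*(-13 + v) (Z(v) = (-13 + v)*(2*v) = 2*v*(-13 + v))
(-332 + Z(-16))² = (-332 + 2*(-16)*(-13 - 16))² = (-332 + 2*(-16)*(-29))² = (-332 + 928)² = 596² = 355216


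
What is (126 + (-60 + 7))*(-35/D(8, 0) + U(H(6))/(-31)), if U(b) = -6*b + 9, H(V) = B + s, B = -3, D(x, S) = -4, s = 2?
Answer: 74825/124 ≈ 603.43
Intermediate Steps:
H(V) = -1 (H(V) = -3 + 2 = -1)
U(b) = 9 - 6*b
(126 + (-60 + 7))*(-35/D(8, 0) + U(H(6))/(-31)) = (126 + (-60 + 7))*(-35/(-4) + (9 - 6*(-1))/(-31)) = (126 - 53)*(-35*(-¼) + (9 + 6)*(-1/31)) = 73*(35/4 + 15*(-1/31)) = 73*(35/4 - 15/31) = 73*(1025/124) = 74825/124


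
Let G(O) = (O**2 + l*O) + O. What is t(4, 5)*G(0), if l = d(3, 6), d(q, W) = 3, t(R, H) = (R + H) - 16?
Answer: 0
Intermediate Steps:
t(R, H) = -16 + H + R (t(R, H) = (H + R) - 16 = -16 + H + R)
l = 3
G(O) = O**2 + 4*O (G(O) = (O**2 + 3*O) + O = O**2 + 4*O)
t(4, 5)*G(0) = (-16 + 5 + 4)*(0*(4 + 0)) = -0*4 = -7*0 = 0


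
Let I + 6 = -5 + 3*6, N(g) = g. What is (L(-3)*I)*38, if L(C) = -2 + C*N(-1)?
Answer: 266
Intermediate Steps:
I = 7 (I = -6 + (-5 + 3*6) = -6 + (-5 + 18) = -6 + 13 = 7)
L(C) = -2 - C (L(C) = -2 + C*(-1) = -2 - C)
(L(-3)*I)*38 = ((-2 - 1*(-3))*7)*38 = ((-2 + 3)*7)*38 = (1*7)*38 = 7*38 = 266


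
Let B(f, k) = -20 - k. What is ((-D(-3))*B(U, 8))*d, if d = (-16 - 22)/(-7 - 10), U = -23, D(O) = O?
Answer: -3192/17 ≈ -187.76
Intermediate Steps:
d = 38/17 (d = -38/(-17) = -38*(-1/17) = 38/17 ≈ 2.2353)
((-D(-3))*B(U, 8))*d = ((-1*(-3))*(-20 - 1*8))*(38/17) = (3*(-20 - 8))*(38/17) = (3*(-28))*(38/17) = -84*38/17 = -3192/17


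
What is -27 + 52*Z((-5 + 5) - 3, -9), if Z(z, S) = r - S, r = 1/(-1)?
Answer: 389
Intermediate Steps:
r = -1 (r = 1*(-1) = -1)
Z(z, S) = -1 - S
-27 + 52*Z((-5 + 5) - 3, -9) = -27 + 52*(-1 - 1*(-9)) = -27 + 52*(-1 + 9) = -27 + 52*8 = -27 + 416 = 389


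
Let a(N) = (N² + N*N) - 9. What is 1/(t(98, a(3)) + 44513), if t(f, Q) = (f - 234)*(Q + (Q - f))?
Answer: 1/55393 ≈ 1.8053e-5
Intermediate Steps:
a(N) = -9 + 2*N² (a(N) = (N² + N²) - 9 = 2*N² - 9 = -9 + 2*N²)
t(f, Q) = (-234 + f)*(-f + 2*Q)
1/(t(98, a(3)) + 44513) = 1/((-1*98² - 468*(-9 + 2*3²) + 234*98 + 2*(-9 + 2*3²)*98) + 44513) = 1/((-1*9604 - 468*(-9 + 2*9) + 22932 + 2*(-9 + 2*9)*98) + 44513) = 1/((-9604 - 468*(-9 + 18) + 22932 + 2*(-9 + 18)*98) + 44513) = 1/((-9604 - 468*9 + 22932 + 2*9*98) + 44513) = 1/((-9604 - 4212 + 22932 + 1764) + 44513) = 1/(10880 + 44513) = 1/55393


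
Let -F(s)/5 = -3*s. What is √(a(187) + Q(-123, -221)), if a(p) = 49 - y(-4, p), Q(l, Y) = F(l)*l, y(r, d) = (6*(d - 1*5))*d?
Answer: 2*√5695 ≈ 150.93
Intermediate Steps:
F(s) = 15*s (F(s) = -(-15)*s = 15*s)
y(r, d) = d*(-30 + 6*d) (y(r, d) = (6*(d - 5))*d = (6*(-5 + d))*d = (-30 + 6*d)*d = d*(-30 + 6*d))
Q(l, Y) = 15*l² (Q(l, Y) = (15*l)*l = 15*l²)
a(p) = 49 - 6*p*(-5 + p)
√(a(187) + Q(-123, -221)) = √((49 - 6*187*(-5 + 187)) + 15*(-123)²) = √((49 - 6*187*182) + 15*15129) = √((49 - 204204) + 226935) = √(-204155 + 226935) = √22780 = 2*√5695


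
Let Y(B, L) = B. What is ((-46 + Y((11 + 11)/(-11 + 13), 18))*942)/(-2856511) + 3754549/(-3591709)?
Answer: -1515213124687/1465679466757 ≈ -1.0338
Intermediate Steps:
((-46 + Y((11 + 11)/(-11 + 13), 18))*942)/(-2856511) + 3754549/(-3591709) = ((-46 + (11 + 11)/(-11 + 13))*942)/(-2856511) + 3754549/(-3591709) = ((-46 + 22/2)*942)*(-1/2856511) + 3754549*(-1/3591709) = ((-46 + 22*(½))*942)*(-1/2856511) - 3754549/3591709 = ((-46 + 11)*942)*(-1/2856511) - 3754549/3591709 = -35*942*(-1/2856511) - 3754549/3591709 = -32970*(-1/2856511) - 3754549/3591709 = 4710/408073 - 3754549/3591709 = -1515213124687/1465679466757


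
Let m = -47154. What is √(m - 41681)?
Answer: I*√88835 ≈ 298.05*I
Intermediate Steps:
√(m - 41681) = √(-47154 - 41681) = √(-88835) = I*√88835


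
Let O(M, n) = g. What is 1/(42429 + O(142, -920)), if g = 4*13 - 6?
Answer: 1/42475 ≈ 2.3543e-5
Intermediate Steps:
g = 46 (g = 52 - 6 = 46)
O(M, n) = 46
1/(42429 + O(142, -920)) = 1/(42429 + 46) = 1/42475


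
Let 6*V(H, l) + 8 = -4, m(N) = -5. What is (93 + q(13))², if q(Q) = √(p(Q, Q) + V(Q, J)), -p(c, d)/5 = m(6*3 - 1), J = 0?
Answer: (93 + √23)² ≈ 9564.0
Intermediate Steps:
p(c, d) = 25 (p(c, d) = -5*(-5) = 25)
V(H, l) = -2 (V(H, l) = -4/3 + (⅙)*(-4) = -4/3 - ⅔ = -2)
q(Q) = √23 (q(Q) = √(25 - 2) = √23)
(93 + q(13))² = (93 + √23)²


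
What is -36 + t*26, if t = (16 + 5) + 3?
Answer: 588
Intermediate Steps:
t = 24 (t = 21 + 3 = 24)
-36 + t*26 = -36 + 24*26 = -36 + 624 = 588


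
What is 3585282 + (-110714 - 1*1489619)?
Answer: 1984949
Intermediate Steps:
3585282 + (-110714 - 1*1489619) = 3585282 + (-110714 - 1489619) = 3585282 - 1600333 = 1984949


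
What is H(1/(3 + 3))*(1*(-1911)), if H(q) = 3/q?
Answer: -34398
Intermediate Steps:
H(1/(3 + 3))*(1*(-1911)) = (3/(1/(3 + 3)))*(1*(-1911)) = (3/(1/6))*(-1911) = (3/(⅙))*(-1911) = (3*6)*(-1911) = 18*(-1911) = -34398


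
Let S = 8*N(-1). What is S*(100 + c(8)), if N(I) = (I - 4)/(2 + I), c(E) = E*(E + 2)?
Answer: -7200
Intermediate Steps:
c(E) = E*(2 + E)
N(I) = (-4 + I)/(2 + I)
S = -40 (S = 8*((-4 - 1)/(2 - 1)) = 8*(-5/1) = 8*(1*(-5)) = 8*(-5) = -40)
S*(100 + c(8)) = -40*(100 + 8*(2 + 8)) = -40*(100 + 8*10) = -40*(100 + 80) = -40*180 = -7200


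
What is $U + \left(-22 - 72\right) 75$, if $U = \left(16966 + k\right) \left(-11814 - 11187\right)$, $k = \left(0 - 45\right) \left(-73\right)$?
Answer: $-465800301$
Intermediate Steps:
$k = 3285$ ($k = \left(-45\right) \left(-73\right) = 3285$)
$U = -465793251$ ($U = \left(16966 + 3285\right) \left(-11814 - 11187\right) = 20251 \left(-23001\right) = -465793251$)
$U + \left(-22 - 72\right) 75 = -465793251 + \left(-22 - 72\right) 75 = -465793251 - 7050 = -465800301$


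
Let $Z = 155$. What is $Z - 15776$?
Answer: $-15621$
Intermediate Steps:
$Z - 15776 = 155 - 15776 = -15621$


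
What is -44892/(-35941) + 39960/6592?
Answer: 216516303/29615384 ≈ 7.3109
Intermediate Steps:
-44892/(-35941) + 39960/6592 = -44892*(-1/35941) + 39960*(1/6592) = 44892/35941 + 4995/824 = 216516303/29615384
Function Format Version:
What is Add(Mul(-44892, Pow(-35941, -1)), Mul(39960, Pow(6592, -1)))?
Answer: Rational(216516303, 29615384) ≈ 7.3109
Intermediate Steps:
Add(Mul(-44892, Pow(-35941, -1)), Mul(39960, Pow(6592, -1))) = Add(Mul(-44892, Rational(-1, 35941)), Mul(39960, Rational(1, 6592))) = Add(Rational(44892, 35941), Rational(4995, 824)) = Rational(216516303, 29615384)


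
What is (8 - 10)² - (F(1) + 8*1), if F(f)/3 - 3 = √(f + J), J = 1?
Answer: -13 - 3*√2 ≈ -17.243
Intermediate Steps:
F(f) = 9 + 3*√(1 + f) (F(f) = 9 + 3*√(f + 1) = 9 + 3*√(1 + f))
(8 - 10)² - (F(1) + 8*1) = (8 - 10)² - ((9 + 3*√(1 + 1)) + 8*1) = (-2)² - ((9 + 3*√2) + 8) = 4 - (17 + 3*√2) = 4 + (-17 - 3*√2) = -13 - 3*√2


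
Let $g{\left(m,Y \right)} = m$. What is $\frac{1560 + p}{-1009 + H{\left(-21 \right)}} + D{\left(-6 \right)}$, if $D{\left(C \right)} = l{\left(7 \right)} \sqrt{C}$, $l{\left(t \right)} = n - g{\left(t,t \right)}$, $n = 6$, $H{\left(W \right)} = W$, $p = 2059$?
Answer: $- \frac{3619}{1030} - i \sqrt{6} \approx -3.5136 - 2.4495 i$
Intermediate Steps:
$l{\left(t \right)} = 6 - t$
$D{\left(C \right)} = - \sqrt{C}$ ($D{\left(C \right)} = \left(6 - 7\right) \sqrt{C} = - \sqrt{C}$)
$\frac{1560 + p}{-1009 + H{\left(-21 \right)}} + D{\left(-6 \right)} = \frac{1560 + 2059}{-1009 - 21} - \sqrt{-6} = \frac{3619}{-1030} - i \sqrt{6} = 3619 \left(- \frac{1}{1030}\right) - i \sqrt{6} = - \frac{3619}{1030} - i \sqrt{6}$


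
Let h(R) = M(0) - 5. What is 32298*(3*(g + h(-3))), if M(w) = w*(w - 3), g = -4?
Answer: -872046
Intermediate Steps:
M(w) = w*(-3 + w)
h(R) = -5 (h(R) = 0*(-3 + 0) - 5 = 0*(-3) - 5 = 0 - 5 = -5)
32298*(3*(g + h(-3))) = 32298*(3*(-4 - 5)) = 32298*(3*(-9)) = 32298*(-27) = -872046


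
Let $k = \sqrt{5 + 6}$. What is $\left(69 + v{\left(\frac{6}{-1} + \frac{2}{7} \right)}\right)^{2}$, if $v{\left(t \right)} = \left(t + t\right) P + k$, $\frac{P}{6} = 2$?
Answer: $\frac{228068}{49} - \frac{954 \sqrt{11}}{7} \approx 4202.4$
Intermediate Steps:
$P = 12$ ($P = 6 \cdot 2 = 12$)
$k = \sqrt{11} \approx 3.3166$
$v{\left(t \right)} = \sqrt{11} + 24 t$ ($v{\left(t \right)} = \left(t + t\right) 12 + \sqrt{11} = 2 t 12 + \sqrt{11} = 24 t + \sqrt{11} = \sqrt{11} + 24 t$)
$\left(69 + v{\left(\frac{6}{-1} + \frac{2}{7} \right)}\right)^{2} = \left(69 + \left(\sqrt{11} + 24 \left(\frac{6}{-1} + \frac{2}{7}\right)\right)\right)^{2} = \left(69 + \left(\sqrt{11} + 24 \left(6 \left(-1\right) + 2 \cdot \frac{1}{7}\right)\right)\right)^{2} = \left(69 + \left(\sqrt{11} + 24 \left(-6 + \frac{2}{7}\right)\right)\right)^{2} = \left(69 + \left(\sqrt{11} + 24 \left(- \frac{40}{7}\right)\right)\right)^{2} = \left(69 - \left(\frac{960}{7} - \sqrt{11}\right)\right)^{2} = \left(- \frac{477}{7} + \sqrt{11}\right)^{2}$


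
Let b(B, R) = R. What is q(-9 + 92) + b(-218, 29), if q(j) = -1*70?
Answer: -41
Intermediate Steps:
q(j) = -70
q(-9 + 92) + b(-218, 29) = -70 + 29 = -41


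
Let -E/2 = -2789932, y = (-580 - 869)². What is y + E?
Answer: 7679465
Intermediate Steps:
y = 2099601 (y = (-1449)² = 2099601)
E = 5579864 (E = -2*(-2789932) = 5579864)
y + E = 2099601 + 5579864 = 7679465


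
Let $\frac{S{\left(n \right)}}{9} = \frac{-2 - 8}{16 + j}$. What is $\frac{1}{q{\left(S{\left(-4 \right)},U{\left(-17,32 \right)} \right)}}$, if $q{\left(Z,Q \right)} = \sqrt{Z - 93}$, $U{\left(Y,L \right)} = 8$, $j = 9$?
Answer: $- \frac{i \sqrt{2415}}{483} \approx - 0.10174 i$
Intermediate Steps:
$S{\left(n \right)} = - \frac{18}{5}$ ($S{\left(n \right)} = 9 \frac{-2 - 8}{16 + 9} = 9 \left(- \frac{10}{25}\right) = 9 \left(\left(-10\right) \frac{1}{25}\right) = 9 \left(- \frac{2}{5}\right) = - \frac{18}{5}$)
$q{\left(Z,Q \right)} = \sqrt{-93 + Z}$
$\frac{1}{q{\left(S{\left(-4 \right)},U{\left(-17,32 \right)} \right)}} = \frac{1}{\sqrt{-93 - \frac{18}{5}}} = \frac{1}{\sqrt{- \frac{483}{5}}} = \frac{1}{\frac{1}{5} i \sqrt{2415}} = - \frac{i \sqrt{2415}}{483}$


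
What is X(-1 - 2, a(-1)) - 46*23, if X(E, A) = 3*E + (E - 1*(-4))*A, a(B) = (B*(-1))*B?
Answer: -1068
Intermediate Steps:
a(B) = -B**2 (a(B) = (-B)*B = -B**2)
X(E, A) = 3*E + A*(4 + E) (X(E, A) = 3*E + (E + 4)*A = 3*E + (4 + E)*A = 3*E + A*(4 + E))
X(-1 - 2, a(-1)) - 46*23 = (3*(-1 - 2) + 4*(-1*(-1)**2) + (-1*(-1)**2)*(-1 - 2)) - 46*23 = (3*(-3) + 4*(-1*1) - 1*1*(-3)) - 1058 = (-9 + 4*(-1) - 1*(-3)) - 1058 = (-9 - 4 + 3) - 1058 = -10 - 1058 = -1068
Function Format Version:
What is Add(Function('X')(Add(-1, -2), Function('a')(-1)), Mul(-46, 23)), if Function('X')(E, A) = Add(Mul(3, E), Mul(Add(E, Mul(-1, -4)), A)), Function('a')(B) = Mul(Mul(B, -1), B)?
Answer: -1068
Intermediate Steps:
Function('a')(B) = Mul(-1, Pow(B, 2)) (Function('a')(B) = Mul(Mul(-1, B), B) = Mul(-1, Pow(B, 2)))
Function('X')(E, A) = Add(Mul(3, E), Mul(A, Add(4, E))) (Function('X')(E, A) = Add(Mul(3, E), Mul(Add(E, 4), A)) = Add(Mul(3, E), Mul(Add(4, E), A)) = Add(Mul(3, E), Mul(A, Add(4, E))))
Add(Function('X')(Add(-1, -2), Function('a')(-1)), Mul(-46, 23)) = Add(Add(Mul(3, Add(-1, -2)), Mul(4, Mul(-1, Pow(-1, 2))), Mul(Mul(-1, Pow(-1, 2)), Add(-1, -2))), Mul(-46, 23)) = Add(Add(Mul(3, -3), Mul(4, Mul(-1, 1)), Mul(Mul(-1, 1), -3)), -1058) = Add(Add(-9, Mul(4, -1), Mul(-1, -3)), -1058) = Add(Add(-9, -4, 3), -1058) = Add(-10, -1058) = -1068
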